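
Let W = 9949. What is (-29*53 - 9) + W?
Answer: 8403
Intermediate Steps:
(-29*53 - 9) + W = (-29*53 - 9) + 9949 = (-1537 - 9) + 9949 = -1546 + 9949 = 8403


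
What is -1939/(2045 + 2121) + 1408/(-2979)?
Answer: -11642009/12410514 ≈ -0.93808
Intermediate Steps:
-1939/(2045 + 2121) + 1408/(-2979) = -1939/4166 + 1408*(-1/2979) = -1939*1/4166 - 1408/2979 = -1939/4166 - 1408/2979 = -11642009/12410514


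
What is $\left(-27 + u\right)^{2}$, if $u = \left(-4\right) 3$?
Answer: $1521$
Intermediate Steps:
$u = -12$
$\left(-27 + u\right)^{2} = \left(-27 - 12\right)^{2} = \left(-39\right)^{2} = 1521$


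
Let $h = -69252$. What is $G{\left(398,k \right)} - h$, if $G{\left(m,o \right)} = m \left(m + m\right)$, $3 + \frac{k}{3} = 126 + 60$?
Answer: $386060$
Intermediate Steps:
$k = 549$ ($k = -9 + 3 \left(126 + 60\right) = -9 + 3 \cdot 186 = -9 + 558 = 549$)
$G{\left(m,o \right)} = 2 m^{2}$ ($G{\left(m,o \right)} = m 2 m = 2 m^{2}$)
$G{\left(398,k \right)} - h = 2 \cdot 398^{2} - -69252 = 2 \cdot 158404 + 69252 = 316808 + 69252 = 386060$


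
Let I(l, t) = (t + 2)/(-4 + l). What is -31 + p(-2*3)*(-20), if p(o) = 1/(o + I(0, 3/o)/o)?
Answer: -525/19 ≈ -27.632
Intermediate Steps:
I(l, t) = (2 + t)/(-4 + l)
p(o) = 1/(o + (-1/2 - 3/(4*o))/o) (p(o) = 1/(o + ((2 + 3/o)/(-4 + 0))/o) = 1/(o + ((2 + 3/o)/(-4))/o) = 1/(o + (-(2 + 3/o)/4)/o) = 1/(o + (-1/2 - 3/(4*o))/o))
-31 + p(-2*3)*(-20) = -31 + (4*(-2*3)**2/(-3 - (-4)*3 + 4*(-2*3)**3))*(-20) = -31 + (4*(-6)**2/(-3 - 2*(-6) + 4*(-6)**3))*(-20) = -31 + (4*36/(-3 + 12 + 4*(-216)))*(-20) = -31 + (4*36/(-3 + 12 - 864))*(-20) = -31 + (4*36/(-855))*(-20) = -31 + (4*36*(-1/855))*(-20) = -31 - 16/95*(-20) = -31 + 64/19 = -525/19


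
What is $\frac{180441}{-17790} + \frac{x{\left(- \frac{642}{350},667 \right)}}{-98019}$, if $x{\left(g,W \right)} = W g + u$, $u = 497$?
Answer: $- \frac{206193429203}{20343843450} \approx -10.135$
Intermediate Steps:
$x{\left(g,W \right)} = 497 + W g$ ($x{\left(g,W \right)} = W g + 497 = 497 + W g$)
$\frac{180441}{-17790} + \frac{x{\left(- \frac{642}{350},667 \right)}}{-98019} = \frac{180441}{-17790} + \frac{497 + 667 \left(- \frac{642}{350}\right)}{-98019} = 180441 \left(- \frac{1}{17790}\right) + \left(497 + 667 \left(\left(-642\right) \frac{1}{350}\right)\right) \left(- \frac{1}{98019}\right) = - \frac{60147}{5930} + \left(497 + 667 \left(- \frac{321}{175}\right)\right) \left(- \frac{1}{98019}\right) = - \frac{60147}{5930} + \left(497 - \frac{214107}{175}\right) \left(- \frac{1}{98019}\right) = - \frac{60147}{5930} - - \frac{127132}{17153325} = - \frac{60147}{5930} + \frac{127132}{17153325} = - \frac{206193429203}{20343843450}$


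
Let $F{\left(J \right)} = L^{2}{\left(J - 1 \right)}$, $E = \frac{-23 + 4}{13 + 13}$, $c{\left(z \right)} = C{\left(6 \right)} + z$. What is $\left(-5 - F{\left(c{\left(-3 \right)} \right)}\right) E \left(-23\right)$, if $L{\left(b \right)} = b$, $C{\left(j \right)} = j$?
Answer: $- \frac{3933}{26} \approx -151.27$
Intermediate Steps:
$c{\left(z \right)} = 6 + z$
$E = - \frac{19}{26} \approx -0.73077$
$F{\left(J \right)} = \left(-1 + J\right)^{2}$ ($F{\left(J \right)} = \left(J - 1\right)^{2} = \left(-1 + J\right)^{2}$)
$\left(-5 - F{\left(c{\left(-3 \right)} \right)}\right) E \left(-23\right) = \left(-5 - \left(-1 + \left(6 - 3\right)\right)^{2}\right) \left(- \frac{19}{26}\right) \left(-23\right) = \left(-5 - \left(-1 + 3\right)^{2}\right) \left(- \frac{19}{26}\right) \left(-23\right) = \left(-5 - 2^{2}\right) \left(- \frac{19}{26}\right) \left(-23\right) = \left(-5 - 4\right) \left(- \frac{19}{26}\right) \left(-23\right) = \left(-9\right) \left(- \frac{19}{26}\right) \left(-23\right) = \frac{171}{26} \left(-23\right) = - \frac{3933}{26}$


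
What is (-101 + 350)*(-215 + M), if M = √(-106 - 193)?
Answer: -53535 + 249*I*√299 ≈ -53535.0 + 4305.6*I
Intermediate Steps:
M = I*√299 (M = √(-299) = I*√299 ≈ 17.292*I)
(-101 + 350)*(-215 + M) = (-101 + 350)*(-215 + I*√299) = 249*(-215 + I*√299) = -53535 + 249*I*√299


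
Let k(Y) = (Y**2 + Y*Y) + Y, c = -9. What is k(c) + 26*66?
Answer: 1869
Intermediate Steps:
k(Y) = Y + 2*Y**2 (k(Y) = (Y**2 + Y**2) + Y = 2*Y**2 + Y = Y + 2*Y**2)
k(c) + 26*66 = -9*(1 + 2*(-9)) + 26*66 = -9*(1 - 18) + 1716 = -9*(-17) + 1716 = 153 + 1716 = 1869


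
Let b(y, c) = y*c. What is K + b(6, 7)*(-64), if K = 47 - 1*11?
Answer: -2652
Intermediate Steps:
K = 36 (K = 47 - 11 = 36)
b(y, c) = c*y
K + b(6, 7)*(-64) = 36 + (7*6)*(-64) = 36 + 42*(-64) = 36 - 2688 = -2652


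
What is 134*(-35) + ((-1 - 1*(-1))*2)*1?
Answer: -4690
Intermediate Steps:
134*(-35) + ((-1 - 1*(-1))*2)*1 = -4690 + ((-1 + 1)*2)*1 = -4690 + (0*2)*1 = -4690 + 0*1 = -4690 + 0 = -4690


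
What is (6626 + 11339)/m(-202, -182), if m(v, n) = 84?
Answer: 17965/84 ≈ 213.87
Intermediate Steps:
(6626 + 11339)/m(-202, -182) = (6626 + 11339)/84 = 17965*(1/84) = 17965/84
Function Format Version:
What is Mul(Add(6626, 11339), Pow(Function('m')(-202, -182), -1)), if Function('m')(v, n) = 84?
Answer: Rational(17965, 84) ≈ 213.87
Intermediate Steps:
Mul(Add(6626, 11339), Pow(Function('m')(-202, -182), -1)) = Mul(Add(6626, 11339), Pow(84, -1)) = Mul(17965, Rational(1, 84)) = Rational(17965, 84)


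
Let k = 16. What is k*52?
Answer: 832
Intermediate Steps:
k*52 = 16*52 = 832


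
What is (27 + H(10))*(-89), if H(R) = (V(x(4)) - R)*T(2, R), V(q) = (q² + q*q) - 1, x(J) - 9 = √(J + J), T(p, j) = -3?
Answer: 42186 + 19224*√2 ≈ 69373.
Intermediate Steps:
x(J) = 9 + √2*√J (x(J) = 9 + √(J + J) = 9 + √(2*J) = 9 + √2*√J)
V(q) = -1 + 2*q² (V(q) = (q² + q²) - 1 = 2*q² - 1 = -1 + 2*q²)
H(R) = 3 - 6*(9 + 2*√2)² + 3*R (H(R) = ((-1 + 2*(9 + √2*√4)²) - R)*(-3) = ((-1 + 2*(9 + √2*2)²) - R)*(-3) = ((-1 + 2*(9 + 2*√2)²) - R)*(-3) = (-1 - R + 2*(9 + 2*√2)²)*(-3) = 3 - 6*(9 + 2*√2)² + 3*R)
(27 + H(10))*(-89) = (27 + (-531 - 216*√2 + 3*10))*(-89) = (27 + (-531 - 216*√2 + 30))*(-89) = (27 + (-501 - 216*√2))*(-89) = (-474 - 216*√2)*(-89) = 42186 + 19224*√2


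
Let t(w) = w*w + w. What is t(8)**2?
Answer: 5184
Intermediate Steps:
t(w) = w + w**2 (t(w) = w**2 + w = w + w**2)
t(8)**2 = (8*(1 + 8))**2 = (8*9)**2 = 72**2 = 5184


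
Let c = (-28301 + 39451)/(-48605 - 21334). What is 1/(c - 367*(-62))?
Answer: 69939/1591380856 ≈ 4.3949e-5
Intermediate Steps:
c = -11150/69939 (c = 11150/(-69939) = 11150*(-1/69939) = -11150/69939 ≈ -0.15942)
1/(c - 367*(-62)) = 1/(-11150/69939 - 367*(-62)) = 1/(-11150/69939 + 22754) = 1/(1591380856/69939) = 69939/1591380856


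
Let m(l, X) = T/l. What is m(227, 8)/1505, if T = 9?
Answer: 9/341635 ≈ 2.6344e-5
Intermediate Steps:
m(l, X) = 9/l
m(227, 8)/1505 = (9/227)/1505 = (9*(1/227))*(1/1505) = (9/227)*(1/1505) = 9/341635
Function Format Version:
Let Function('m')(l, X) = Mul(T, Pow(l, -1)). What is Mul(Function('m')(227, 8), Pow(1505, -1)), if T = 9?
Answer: Rational(9, 341635) ≈ 2.6344e-5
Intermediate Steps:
Function('m')(l, X) = Mul(9, Pow(l, -1))
Mul(Function('m')(227, 8), Pow(1505, -1)) = Mul(Mul(9, Pow(227, -1)), Pow(1505, -1)) = Mul(Mul(9, Rational(1, 227)), Rational(1, 1505)) = Mul(Rational(9, 227), Rational(1, 1505)) = Rational(9, 341635)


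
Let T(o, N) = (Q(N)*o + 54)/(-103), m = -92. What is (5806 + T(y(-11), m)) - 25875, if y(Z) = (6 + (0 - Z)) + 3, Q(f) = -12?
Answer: -2066921/103 ≈ -20067.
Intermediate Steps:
y(Z) = 9 - Z (y(Z) = (6 - Z) + 3 = 9 - Z)
T(o, N) = -54/103 + 12*o/103 (T(o, N) = (-12*o + 54)/(-103) = (54 - 12*o)*(-1/103) = -54/103 + 12*o/103)
(5806 + T(y(-11), m)) - 25875 = (5806 + (-54/103 + 12*(9 - 1*(-11))/103)) - 25875 = (5806 + (-54/103 + 12*(9 + 11)/103)) - 25875 = (5806 + (-54/103 + (12/103)*20)) - 25875 = (5806 + (-54/103 + 240/103)) - 25875 = (5806 + 186/103) - 25875 = 598204/103 - 25875 = -2066921/103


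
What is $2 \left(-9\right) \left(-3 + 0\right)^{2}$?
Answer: $-162$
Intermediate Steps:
$2 \left(-9\right) \left(-3 + 0\right)^{2} = - 18 \left(-3\right)^{2} = \left(-18\right) 9 = -162$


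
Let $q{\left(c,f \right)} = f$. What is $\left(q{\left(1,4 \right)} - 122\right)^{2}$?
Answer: $13924$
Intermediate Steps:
$\left(q{\left(1,4 \right)} - 122\right)^{2} = \left(4 - 122\right)^{2} = \left(-118\right)^{2} = 13924$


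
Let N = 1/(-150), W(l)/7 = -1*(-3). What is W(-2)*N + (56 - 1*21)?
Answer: 1743/50 ≈ 34.860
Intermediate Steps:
W(l) = 21 (W(l) = 7*(-1*(-3)) = 7*3 = 21)
N = -1/150 ≈ -0.0066667
W(-2)*N + (56 - 1*21) = 21*(-1/150) + (56 - 1*21) = -7/50 + (56 - 21) = -7/50 + 35 = 1743/50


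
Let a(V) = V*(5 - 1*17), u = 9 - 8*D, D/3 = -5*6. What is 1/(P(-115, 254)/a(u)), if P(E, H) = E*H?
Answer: 4374/14605 ≈ 0.29949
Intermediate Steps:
D = -90 (D = 3*(-5*6) = 3*(-30) = -90)
u = 729 (u = 9 - 8*(-90) = 9 + 720 = 729)
a(V) = -12*V (a(V) = V*(5 - 17) = V*(-12) = -12*V)
1/(P(-115, 254)/a(u)) = 1/((-115*254)/((-12*729))) = 1/(-29210/(-8748)) = 1/(-29210*(-1/8748)) = 1/(14605/4374) = 4374/14605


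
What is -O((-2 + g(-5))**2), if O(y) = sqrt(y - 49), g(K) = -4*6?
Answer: -sqrt(627) ≈ -25.040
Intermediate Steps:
g(K) = -24
O(y) = sqrt(-49 + y)
-O((-2 + g(-5))**2) = -sqrt(-49 + (-2 - 24)**2) = -sqrt(-49 + (-26)**2) = -sqrt(-49 + 676) = -sqrt(627)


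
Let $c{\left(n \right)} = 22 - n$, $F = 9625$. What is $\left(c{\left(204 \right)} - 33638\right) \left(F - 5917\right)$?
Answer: $-125404560$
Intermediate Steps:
$\left(c{\left(204 \right)} - 33638\right) \left(F - 5917\right) = \left(\left(22 - 204\right) - 33638\right) \left(9625 - 5917\right) = \left(\left(22 - 204\right) - 33638\right) 3708 = \left(-182 - 33638\right) 3708 = \left(-33820\right) 3708 = -125404560$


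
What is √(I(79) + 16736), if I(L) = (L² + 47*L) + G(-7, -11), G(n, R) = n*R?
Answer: √26767 ≈ 163.61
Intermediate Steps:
G(n, R) = R*n
I(L) = 77 + L² + 47*L (I(L) = (L² + 47*L) - 11*(-7) = (L² + 47*L) + 77 = 77 + L² + 47*L)
√(I(79) + 16736) = √((77 + 79² + 47*79) + 16736) = √((77 + 6241 + 3713) + 16736) = √(10031 + 16736) = √26767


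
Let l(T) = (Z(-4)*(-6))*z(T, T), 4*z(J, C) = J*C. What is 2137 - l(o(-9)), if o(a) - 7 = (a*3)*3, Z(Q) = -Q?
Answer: 34993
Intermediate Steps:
z(J, C) = C*J/4 (z(J, C) = (J*C)/4 = (C*J)/4 = C*J/4)
o(a) = 7 + 9*a (o(a) = 7 + (a*3)*3 = 7 + (3*a)*3 = 7 + 9*a)
l(T) = -6*T**2 (l(T) = (-1*(-4)*(-6))*(T*T/4) = (4*(-6))*(T**2/4) = -6*T**2)
2137 - l(o(-9)) = 2137 - (-6)*(7 + 9*(-9))**2 = 2137 - (-6)*(7 - 81)**2 = 2137 - (-6)*(-74)**2 = 2137 - (-6)*5476 = 2137 - 1*(-32856) = 2137 + 32856 = 34993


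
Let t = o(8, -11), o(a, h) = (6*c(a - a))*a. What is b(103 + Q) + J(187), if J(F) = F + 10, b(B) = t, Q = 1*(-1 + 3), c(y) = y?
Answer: 197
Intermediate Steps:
Q = 2 (Q = 1*2 = 2)
o(a, h) = 0 (o(a, h) = (6*(a - a))*a = (6*0)*a = 0*a = 0)
t = 0
b(B) = 0
J(F) = 10 + F
b(103 + Q) + J(187) = 0 + (10 + 187) = 0 + 197 = 197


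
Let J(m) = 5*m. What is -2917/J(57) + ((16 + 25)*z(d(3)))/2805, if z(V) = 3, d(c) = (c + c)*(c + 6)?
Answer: -543142/53295 ≈ -10.191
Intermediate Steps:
d(c) = 2*c*(6 + c) (d(c) = (2*c)*(6 + c) = 2*c*(6 + c))
-2917/J(57) + ((16 + 25)*z(d(3)))/2805 = -2917/(5*57) + ((16 + 25)*3)/2805 = -2917/285 + (41*3)*(1/2805) = -2917*1/285 + 123*(1/2805) = -2917/285 + 41/935 = -543142/53295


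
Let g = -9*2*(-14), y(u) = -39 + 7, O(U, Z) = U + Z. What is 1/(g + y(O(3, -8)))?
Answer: 1/220 ≈ 0.0045455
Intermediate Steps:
y(u) = -32
g = 252 (g = -18*(-14) = 252)
1/(g + y(O(3, -8))) = 1/(252 - 32) = 1/220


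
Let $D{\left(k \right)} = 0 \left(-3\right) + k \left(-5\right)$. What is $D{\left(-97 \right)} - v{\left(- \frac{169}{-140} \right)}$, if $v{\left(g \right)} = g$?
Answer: $\frac{67731}{140} \approx 483.79$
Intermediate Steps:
$D{\left(k \right)} = - 5 k$ ($D{\left(k \right)} = 0 - 5 k = - 5 k$)
$D{\left(-97 \right)} - v{\left(- \frac{169}{-140} \right)} = \left(-5\right) \left(-97\right) - - \frac{169}{-140} = 485 - \left(-169\right) \left(- \frac{1}{140}\right) = 485 - \frac{169}{140} = \frac{67731}{140}$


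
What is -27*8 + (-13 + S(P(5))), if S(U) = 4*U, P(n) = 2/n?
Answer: -1137/5 ≈ -227.40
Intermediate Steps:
-27*8 + (-13 + S(P(5))) = -27*8 + (-13 + 4*(2/5)) = -216 + (-13 + 4*(2*(1/5))) = -216 + (-13 + 4*(2/5)) = -216 + (-13 + 8/5) = -216 - 57/5 = -1137/5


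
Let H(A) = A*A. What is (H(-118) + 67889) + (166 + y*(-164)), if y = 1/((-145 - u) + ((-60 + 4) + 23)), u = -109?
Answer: 5656715/69 ≈ 81981.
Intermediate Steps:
H(A) = A²
y = -1/69 (y = 1/((-145 - 1*(-109)) + ((-60 + 4) + 23)) = 1/((-145 + 109) + (-56 + 23)) = 1/(-36 - 33) = 1/(-69) = -1/69 ≈ -0.014493)
(H(-118) + 67889) + (166 + y*(-164)) = ((-118)² + 67889) + (166 - 1/69*(-164)) = (13924 + 67889) + (166 + 164/69) = 81813 + 11618/69 = 5656715/69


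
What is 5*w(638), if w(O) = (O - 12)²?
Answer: 1959380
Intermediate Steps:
w(O) = (-12 + O)²
5*w(638) = 5*(-12 + 638)² = 5*626² = 5*391876 = 1959380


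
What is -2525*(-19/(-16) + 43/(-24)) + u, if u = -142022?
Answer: -6743831/48 ≈ -1.4050e+5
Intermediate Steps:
-2525*(-19/(-16) + 43/(-24)) + u = -2525*(-19/(-16) + 43/(-24)) - 142022 = -2525*(-19*(-1/16) + 43*(-1/24)) - 142022 = -2525*(19/16 - 43/24) - 142022 = -2525*(-29/48) - 142022 = 73225/48 - 142022 = -6743831/48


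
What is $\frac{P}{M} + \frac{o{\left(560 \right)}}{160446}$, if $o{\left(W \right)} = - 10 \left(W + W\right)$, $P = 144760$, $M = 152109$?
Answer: $\frac{3587090360}{4067546769} \approx 0.88188$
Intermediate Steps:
$o{\left(W \right)} = - 20 W$ ($o{\left(W \right)} = - 10 \cdot 2 W = - 20 W$)
$\frac{P}{M} + \frac{o{\left(560 \right)}}{160446} = \frac{144760}{152109} + \frac{\left(-20\right) 560}{160446} = 144760 \cdot \frac{1}{152109} - \frac{5600}{80223} = \frac{144760}{152109} - \frac{5600}{80223} = \frac{3587090360}{4067546769}$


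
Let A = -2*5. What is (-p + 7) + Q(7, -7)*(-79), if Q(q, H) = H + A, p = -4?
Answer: 1354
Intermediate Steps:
A = -10
Q(q, H) = -10 + H (Q(q, H) = H - 10 = -10 + H)
(-p + 7) + Q(7, -7)*(-79) = (-1*(-4) + 7) + (-10 - 7)*(-79) = (4 + 7) - 17*(-79) = 11 + 1343 = 1354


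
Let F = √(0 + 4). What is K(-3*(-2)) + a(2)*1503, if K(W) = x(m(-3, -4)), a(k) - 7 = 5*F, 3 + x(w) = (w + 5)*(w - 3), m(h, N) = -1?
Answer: 25532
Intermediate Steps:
F = 2 (F = √4 = 2)
x(w) = -3 + (-3 + w)*(5 + w) (x(w) = -3 + (w + 5)*(w - 3) = -3 + (5 + w)*(-3 + w) = -3 + (-3 + w)*(5 + w))
a(k) = 17 (a(k) = 7 + 5*2 = 7 + 10 = 17)
K(W) = -19 (K(W) = -18 + (-1)² + 2*(-1) = -18 + 1 - 2 = -19)
K(-3*(-2)) + a(2)*1503 = -19 + 17*1503 = -19 + 25551 = 25532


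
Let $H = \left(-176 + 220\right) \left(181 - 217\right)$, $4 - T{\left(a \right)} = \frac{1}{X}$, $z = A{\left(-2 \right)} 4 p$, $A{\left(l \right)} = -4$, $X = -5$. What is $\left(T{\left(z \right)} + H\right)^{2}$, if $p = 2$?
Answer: $\frac{62394201}{25} \approx 2.4958 \cdot 10^{6}$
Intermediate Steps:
$z = -32$ ($z = \left(-4\right) 4 \cdot 2 = \left(-16\right) 2 = -32$)
$T{\left(a \right)} = \frac{21}{5}$ ($T{\left(a \right)} = 4 - \frac{1}{-5} = 4 - - \frac{1}{5} = 4 + \frac{1}{5} = \frac{21}{5}$)
$H = -1584$ ($H = 44 \left(-36\right) = -1584$)
$\left(T{\left(z \right)} + H\right)^{2} = \left(\frac{21}{5} - 1584\right)^{2} = \left(- \frac{7899}{5}\right)^{2} = \frac{62394201}{25}$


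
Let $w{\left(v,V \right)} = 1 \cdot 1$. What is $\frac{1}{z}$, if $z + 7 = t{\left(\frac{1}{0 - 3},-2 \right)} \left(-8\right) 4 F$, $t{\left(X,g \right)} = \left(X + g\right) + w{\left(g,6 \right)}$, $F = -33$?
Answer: $- \frac{1}{1415} \approx -0.00070671$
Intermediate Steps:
$w{\left(v,V \right)} = 1$
$t{\left(X,g \right)} = 1 + X + g$ ($t{\left(X,g \right)} = \left(X + g\right) + 1 = 1 + X + g$)
$z = -1415$ ($z = -7 + \left(1 + \frac{1}{0 - 3} - 2\right) \left(-8\right) 4 \left(-33\right) = -7 + \left(1 + \frac{1}{-3} - 2\right) \left(-8\right) 4 \left(-33\right) = -7 + \left(1 - \frac{1}{3} - 2\right) \left(-8\right) 4 \left(-33\right) = -7 + \left(- \frac{4}{3}\right) \left(-8\right) 4 \left(-33\right) = -7 + \frac{32}{3} \cdot 4 \left(-33\right) = -7 + \frac{128}{3} \left(-33\right) = -7 - 1408 = -1415$)
$\frac{1}{z} = \frac{1}{-1415} = - \frac{1}{1415}$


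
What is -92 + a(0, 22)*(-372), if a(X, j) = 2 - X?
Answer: -836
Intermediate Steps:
-92 + a(0, 22)*(-372) = -92 + (2 - 1*0)*(-372) = -92 + (2 + 0)*(-372) = -92 + 2*(-372) = -92 - 744 = -836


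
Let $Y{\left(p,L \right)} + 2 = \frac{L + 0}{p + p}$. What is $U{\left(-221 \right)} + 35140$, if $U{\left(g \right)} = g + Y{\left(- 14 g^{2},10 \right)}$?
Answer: $\frac{23875336753}{683774} \approx 34917.0$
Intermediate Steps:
$Y{\left(p,L \right)} = -2 + \frac{L}{2 p}$ ($Y{\left(p,L \right)} = -2 + \frac{L + 0}{p + p} = -2 + \frac{L}{2 p}$)
$U{\left(g \right)} = -2 + g - \frac{5}{14 g^{2}}$ ($U{\left(g \right)} = g - \left(2 - \frac{5}{\left(-14\right) g^{2}}\right) = g + \left(-2 + \frac{1}{2} \cdot 10 \left(- \frac{1}{14 g^{2}}\right)\right) = g - \left(2 + \frac{5}{14 g^{2}}\right) = -2 + g - \frac{5}{14 g^{2}}$)
$U{\left(-221 \right)} + 35140 = \left(-2 - 221 - \frac{5}{14 \cdot 48841}\right) + 35140 = \left(-2 - 221 - \frac{5}{683774}\right) + 35140 = - \frac{152481607}{683774} + 35140 = \frac{23875336753}{683774}$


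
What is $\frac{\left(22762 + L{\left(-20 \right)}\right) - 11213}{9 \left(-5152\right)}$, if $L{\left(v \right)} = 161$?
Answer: $- \frac{5855}{23184} \approx -0.25254$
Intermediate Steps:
$\frac{\left(22762 + L{\left(-20 \right)}\right) - 11213}{9 \left(-5152\right)} = \frac{\left(22762 + 161\right) - 11213}{9 \left(-5152\right)} = \frac{22923 - 11213}{-46368} = 11710 \left(- \frac{1}{46368}\right) = - \frac{5855}{23184}$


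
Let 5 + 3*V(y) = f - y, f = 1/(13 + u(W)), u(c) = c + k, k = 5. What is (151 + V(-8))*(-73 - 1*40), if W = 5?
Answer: -1185257/69 ≈ -17178.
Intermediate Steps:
u(c) = 5 + c (u(c) = c + 5 = 5 + c)
f = 1/23 (f = 1/(13 + (5 + 5)) = 1/(13 + 10) = 1/23 ≈ 0.043478)
V(y) = -38/23 - y/3 (V(y) = -5/3 + (1/23 - y)/3 = -5/3 + (1/69 - y/3) = -38/23 - y/3)
(151 + V(-8))*(-73 - 1*40) = (151 + (-38/23 - ⅓*(-8)))*(-73 - 1*40) = (151 + (-38/23 + 8/3))*(-73 - 40) = (151 + 70/69)*(-113) = (10489/69)*(-113) = -1185257/69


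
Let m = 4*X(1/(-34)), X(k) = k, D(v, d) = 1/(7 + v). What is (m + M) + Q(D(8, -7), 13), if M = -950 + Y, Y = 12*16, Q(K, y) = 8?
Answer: -12752/17 ≈ -750.12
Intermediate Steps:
Y = 192
M = -758 (M = -950 + 192 = -758)
m = -2/17 (m = 4/(-34) = 4*(-1/34) = -2/17 ≈ -0.11765)
(m + M) + Q(D(8, -7), 13) = (-2/17 - 758) + 8 = -12888/17 + 8 = -12752/17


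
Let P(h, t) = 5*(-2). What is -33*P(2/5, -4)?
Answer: 330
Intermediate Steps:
P(h, t) = -10
-33*P(2/5, -4) = -33*(-10) = 330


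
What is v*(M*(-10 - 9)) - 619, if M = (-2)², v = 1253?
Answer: -95847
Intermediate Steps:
M = 4
v*(M*(-10 - 9)) - 619 = 1253*(4*(-10 - 9)) - 619 = 1253*(4*(-19)) - 619 = 1253*(-76) - 619 = -95228 - 619 = -95847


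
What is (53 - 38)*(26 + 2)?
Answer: 420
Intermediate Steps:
(53 - 38)*(26 + 2) = 15*28 = 420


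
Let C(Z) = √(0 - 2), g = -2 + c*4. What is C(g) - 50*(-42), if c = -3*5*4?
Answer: 2100 + I*√2 ≈ 2100.0 + 1.4142*I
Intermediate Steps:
c = -60 (c = -15*4 = -60)
g = -242 (g = -2 - 60*4 = -2 - 240 = -242)
C(Z) = I*√2 (C(Z) = √(-2) = I*√2)
C(g) - 50*(-42) = I*√2 - 50*(-42) = I*√2 + 2100 = 2100 + I*√2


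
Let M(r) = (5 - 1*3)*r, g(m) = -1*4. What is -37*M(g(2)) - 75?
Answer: 221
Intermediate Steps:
g(m) = -4
M(r) = 2*r (M(r) = (5 - 3)*r = 2*r)
-37*M(g(2)) - 75 = -74*(-4) - 75 = -37*(-8) - 75 = 296 - 75 = 221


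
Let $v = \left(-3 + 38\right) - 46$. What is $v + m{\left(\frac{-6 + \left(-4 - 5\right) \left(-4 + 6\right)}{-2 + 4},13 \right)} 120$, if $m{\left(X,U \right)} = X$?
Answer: $-1451$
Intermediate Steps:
$v = -11$ ($v = 35 - 46 = -11$)
$v + m{\left(\frac{-6 + \left(-4 - 5\right) \left(-4 + 6\right)}{-2 + 4},13 \right)} 120 = -11 + \frac{-6 + \left(-4 - 5\right) \left(-4 + 6\right)}{-2 + 4} \cdot 120 = -11 + \frac{-6 - 18}{2} \cdot 120 = -11 + \left(-6 - 18\right) \frac{1}{2} \cdot 120 = -11 + \left(-24\right) \frac{1}{2} \cdot 120 = -11 - 1440 = -1451$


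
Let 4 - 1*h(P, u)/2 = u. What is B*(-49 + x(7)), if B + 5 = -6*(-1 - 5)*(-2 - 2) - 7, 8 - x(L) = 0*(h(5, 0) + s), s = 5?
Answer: 6396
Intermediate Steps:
h(P, u) = 8 - 2*u
x(L) = 8 (x(L) = 8 - 0*((8 - 2*0) + 5) = 8 - 0*((8 + 0) + 5) = 8 - 0*(8 + 5) = 8 - 0*13 = 8 - 1*0 = 8 + 0 = 8)
B = -156 (B = -5 + (-6*(-1 - 5)*(-2 - 2) - 7) = -5 + (-(-36)*(-4) - 7) = -5 + (-6*24 - 7) = -5 + (-144 - 7) = -5 - 151 = -156)
B*(-49 + x(7)) = -156*(-49 + 8) = -156*(-41) = 6396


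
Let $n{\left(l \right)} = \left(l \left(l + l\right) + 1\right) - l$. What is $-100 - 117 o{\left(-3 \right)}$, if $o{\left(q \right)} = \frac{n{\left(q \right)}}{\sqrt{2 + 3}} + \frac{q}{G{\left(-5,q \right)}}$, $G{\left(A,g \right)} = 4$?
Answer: $- \frac{49}{4} - \frac{2574 \sqrt{5}}{5} \approx -1163.4$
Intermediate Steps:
$n{\left(l \right)} = 1 - l + 2 l^{2}$ ($n{\left(l \right)} = \left(l 2 l + 1\right) - l = \left(2 l^{2} + 1\right) - l = \left(1 + 2 l^{2}\right) - l = 1 - l + 2 l^{2}$)
$o{\left(q \right)} = \frac{q}{4} + \frac{\sqrt{5} \left(1 - q + 2 q^{2}\right)}{5}$ ($o{\left(q \right)} = \frac{1 - q + 2 q^{2}}{\sqrt{2 + 3}} + \frac{q}{4} = \frac{1 - q + 2 q^{2}}{\sqrt{5}} + q \frac{1}{4} = \left(1 - q + 2 q^{2}\right) \frac{\sqrt{5}}{5} + \frac{q}{4} = \frac{\sqrt{5} \left(1 - q + 2 q^{2}\right)}{5} + \frac{q}{4} = \frac{q}{4} + \frac{\sqrt{5} \left(1 - q + 2 q^{2}\right)}{5}$)
$-100 - 117 o{\left(-3 \right)} = -100 - 117 \left(\frac{1}{4} \left(-3\right) + \frac{\sqrt{5} \left(1 - -3 + 2 \left(-3\right)^{2}\right)}{5}\right) = -100 - 117 \left(- \frac{3}{4} + \frac{\sqrt{5} \left(1 + 3 + 2 \cdot 9\right)}{5}\right) = -100 - 117 \left(- \frac{3}{4} + \frac{\sqrt{5} \left(1 + 3 + 18\right)}{5}\right) = -100 - 117 \left(- \frac{3}{4} + \frac{1}{5} \sqrt{5} \cdot 22\right) = -100 - 117 \left(- \frac{3}{4} + \frac{22 \sqrt{5}}{5}\right) = -100 + \left(\frac{351}{4} - \frac{2574 \sqrt{5}}{5}\right) = - \frac{49}{4} - \frac{2574 \sqrt{5}}{5}$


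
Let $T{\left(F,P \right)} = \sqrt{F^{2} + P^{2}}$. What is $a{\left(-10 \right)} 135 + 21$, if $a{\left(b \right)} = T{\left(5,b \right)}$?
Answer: $21 + 675 \sqrt{5} \approx 1530.3$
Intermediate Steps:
$a{\left(b \right)} = \sqrt{25 + b^{2}}$ ($a{\left(b \right)} = \sqrt{5^{2} + b^{2}} = \sqrt{25 + b^{2}}$)
$a{\left(-10 \right)} 135 + 21 = \sqrt{25 + \left(-10\right)^{2}} \cdot 135 + 21 = \sqrt{25 + 100} \cdot 135 + 21 = \sqrt{125} \cdot 135 + 21 = 5 \sqrt{5} \cdot 135 + 21 = 675 \sqrt{5} + 21 = 21 + 675 \sqrt{5}$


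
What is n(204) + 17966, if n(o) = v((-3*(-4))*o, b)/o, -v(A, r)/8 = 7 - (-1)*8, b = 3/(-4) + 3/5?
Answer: 305412/17 ≈ 17965.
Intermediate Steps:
b = -3/20 (b = 3*(-¼) + 3*(⅕) = -¾ + ⅗ = -3/20 ≈ -0.15000)
v(A, r) = -120 (v(A, r) = -8*(7 - (-1)*8) = -8*(7 - 1*(-8)) = -8*(7 + 8) = -8*15 = -120)
n(o) = -120/o
n(204) + 17966 = -120/204 + 17966 = -120*1/204 + 17966 = -10/17 + 17966 = 305412/17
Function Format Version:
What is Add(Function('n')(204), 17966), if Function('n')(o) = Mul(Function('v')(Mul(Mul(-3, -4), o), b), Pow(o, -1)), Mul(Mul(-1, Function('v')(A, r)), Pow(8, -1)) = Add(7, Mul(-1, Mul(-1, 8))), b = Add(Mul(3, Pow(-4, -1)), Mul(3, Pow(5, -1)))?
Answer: Rational(305412, 17) ≈ 17965.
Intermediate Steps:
b = Rational(-3, 20) (b = Add(Mul(3, Rational(-1, 4)), Mul(3, Rational(1, 5))) = Add(Rational(-3, 4), Rational(3, 5)) = Rational(-3, 20) ≈ -0.15000)
Function('v')(A, r) = -120 (Function('v')(A, r) = Mul(-8, Add(7, Mul(-1, Mul(-1, 8)))) = Mul(-8, Add(7, Mul(-1, -8))) = Mul(-8, Add(7, 8)) = Mul(-8, 15) = -120)
Function('n')(o) = Mul(-120, Pow(o, -1))
Add(Function('n')(204), 17966) = Add(Mul(-120, Pow(204, -1)), 17966) = Add(Mul(-120, Rational(1, 204)), 17966) = Add(Rational(-10, 17), 17966) = Rational(305412, 17)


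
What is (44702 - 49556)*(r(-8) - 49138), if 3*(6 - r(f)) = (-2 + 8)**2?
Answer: 238544976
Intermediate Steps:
r(f) = -6 (r(f) = 6 - (-2 + 8)**2/3 = 6 - 1/3*6**2 = 6 - 1/3*36 = 6 - 12 = -6)
(44702 - 49556)*(r(-8) - 49138) = (44702 - 49556)*(-6 - 49138) = -4854*(-49144) = 238544976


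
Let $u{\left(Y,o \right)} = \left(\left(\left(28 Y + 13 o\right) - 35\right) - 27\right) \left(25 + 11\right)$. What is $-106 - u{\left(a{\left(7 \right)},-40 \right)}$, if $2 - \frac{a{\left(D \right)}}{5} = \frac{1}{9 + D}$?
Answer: $11081$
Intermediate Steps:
$a{\left(D \right)} = 10 - \frac{5}{9 + D}$
$u{\left(Y,o \right)} = -2232 + 468 o + 1008 Y$ ($u{\left(Y,o \right)} = \left(\left(\left(13 o + 28 Y\right) - 35\right) - 27\right) 36 = \left(\left(-35 + 13 o + 28 Y\right) - 27\right) 36 = \left(-62 + 13 o + 28 Y\right) 36 = -2232 + 468 o + 1008 Y$)
$-106 - u{\left(a{\left(7 \right)},-40 \right)} = -106 - \left(-2232 + 468 \left(-40\right) + 1008 \frac{5 \left(17 + 2 \cdot 7\right)}{9 + 7}\right) = -106 - \left(-2232 - 18720 + 1008 \frac{5 \left(17 + 14\right)}{16}\right) = -106 - \left(-2232 - 18720 + 1008 \cdot 5 \cdot \frac{1}{16} \cdot 31\right) = -106 - \left(-2232 - 18720 + 1008 \cdot \frac{155}{16}\right) = -106 - \left(-2232 - 18720 + 9765\right) = -106 - -11187 = -106 + 11187 = 11081$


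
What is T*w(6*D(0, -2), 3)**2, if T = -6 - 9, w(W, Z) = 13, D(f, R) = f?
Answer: -2535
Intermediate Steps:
T = -15
T*w(6*D(0, -2), 3)**2 = -15*13**2 = -15*169 = -2535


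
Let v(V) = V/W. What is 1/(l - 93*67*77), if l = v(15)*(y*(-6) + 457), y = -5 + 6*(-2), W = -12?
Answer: -4/1921943 ≈ -2.0812e-6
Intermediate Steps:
y = -17 (y = -5 - 12 = -17)
v(V) = -V/12 (v(V) = V/(-12) = V*(-1/12) = -V/12)
l = -2795/4 (l = (-1/12*15)*(-17*(-6) + 457) = -5*(102 + 457)/4 = -5/4*559 = -2795/4 ≈ -698.75)
1/(l - 93*67*77) = 1/(-2795/4 - 93*67*77) = 1/(-2795/4 - 6231*77) = 1/(-2795/4 - 479787) = 1/(-1921943/4) = -4/1921943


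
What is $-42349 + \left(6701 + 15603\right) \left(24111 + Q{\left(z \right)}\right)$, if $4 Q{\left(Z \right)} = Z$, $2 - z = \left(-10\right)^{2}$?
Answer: $537182947$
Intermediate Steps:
$z = -98$ ($z = 2 - \left(-10\right)^{2} = 2 - 100 = -98$)
$Q{\left(Z \right)} = \frac{Z}{4}$
$-42349 + \left(6701 + 15603\right) \left(24111 + Q{\left(z \right)}\right) = -42349 + \left(6701 + 15603\right) \left(24111 + \frac{1}{4} \left(-98\right)\right) = -42349 + 22304 \left(24111 - \frac{49}{2}\right) = -42349 + 22304 \cdot \frac{48173}{2} = -42349 + 537225296 = 537182947$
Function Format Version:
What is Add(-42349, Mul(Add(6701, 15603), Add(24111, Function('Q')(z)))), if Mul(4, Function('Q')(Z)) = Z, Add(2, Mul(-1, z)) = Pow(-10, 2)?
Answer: 537182947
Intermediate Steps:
z = -98 (z = Add(2, Mul(-1, Pow(-10, 2))) = Add(2, Mul(-1, 100)) = Add(2, -100) = -98)
Function('Q')(Z) = Mul(Rational(1, 4), Z)
Add(-42349, Mul(Add(6701, 15603), Add(24111, Function('Q')(z)))) = Add(-42349, Mul(Add(6701, 15603), Add(24111, Mul(Rational(1, 4), -98)))) = Add(-42349, Mul(22304, Add(24111, Rational(-49, 2)))) = Add(-42349, Mul(22304, Rational(48173, 2))) = Add(-42349, 537225296) = 537182947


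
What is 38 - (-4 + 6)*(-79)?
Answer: 196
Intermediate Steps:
38 - (-4 + 6)*(-79) = 38 - 1*2*(-79) = 38 - 2*(-79) = 38 + 158 = 196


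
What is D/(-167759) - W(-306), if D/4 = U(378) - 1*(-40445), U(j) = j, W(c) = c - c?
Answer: -163292/167759 ≈ -0.97337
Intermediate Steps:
W(c) = 0
D = 163292 (D = 4*(378 - 1*(-40445)) = 4*(378 + 40445) = 4*40823 = 163292)
D/(-167759) - W(-306) = 163292/(-167759) - 1*0 = 163292*(-1/167759) + 0 = -163292/167759 + 0 = -163292/167759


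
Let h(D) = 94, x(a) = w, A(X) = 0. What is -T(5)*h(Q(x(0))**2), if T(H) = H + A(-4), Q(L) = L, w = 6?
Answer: -470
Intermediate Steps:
x(a) = 6
T(H) = H (T(H) = H + 0 = H)
-T(5)*h(Q(x(0))**2) = -5*94 = -1*470 = -470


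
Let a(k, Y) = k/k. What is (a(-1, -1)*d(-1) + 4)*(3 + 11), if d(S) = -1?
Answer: 42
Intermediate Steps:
a(k, Y) = 1
(a(-1, -1)*d(-1) + 4)*(3 + 11) = (1*(-1) + 4)*(3 + 11) = (-1 + 4)*14 = 3*14 = 42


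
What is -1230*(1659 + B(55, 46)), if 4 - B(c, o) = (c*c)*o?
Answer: 169109010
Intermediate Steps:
B(c, o) = 4 - o*c**2 (B(c, o) = 4 - c*c*o = 4 - c**2*o = 4 - o*c**2)
-1230*(1659 + B(55, 46)) = -1230*(1659 + (4 - 1*46*55**2)) = -1230*(1659 + (4 - 1*46*3025)) = -1230*(1659 + (4 - 139150)) = -1230*(1659 - 139146) = -1230*(-137487) = 169109010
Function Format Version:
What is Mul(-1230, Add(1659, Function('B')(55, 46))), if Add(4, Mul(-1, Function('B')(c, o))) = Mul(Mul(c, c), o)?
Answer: 169109010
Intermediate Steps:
Function('B')(c, o) = Add(4, Mul(-1, o, Pow(c, 2))) (Function('B')(c, o) = Add(4, Mul(-1, Mul(Mul(c, c), o))) = Add(4, Mul(-1, Mul(Pow(c, 2), o))) = Add(4, Mul(-1, Mul(o, Pow(c, 2)))) = Add(4, Mul(-1, o, Pow(c, 2))))
Mul(-1230, Add(1659, Function('B')(55, 46))) = Mul(-1230, Add(1659, Add(4, Mul(-1, 46, Pow(55, 2))))) = Mul(-1230, Add(1659, Add(4, Mul(-1, 46, 3025)))) = Mul(-1230, Add(1659, Add(4, -139150))) = Mul(-1230, Add(1659, -139146)) = Mul(-1230, -137487) = 169109010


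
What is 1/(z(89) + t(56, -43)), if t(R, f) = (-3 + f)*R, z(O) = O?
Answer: -1/2487 ≈ -0.00040209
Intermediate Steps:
t(R, f) = R*(-3 + f)
1/(z(89) + t(56, -43)) = 1/(89 + 56*(-3 - 43)) = 1/(89 + 56*(-46)) = 1/(89 - 2576) = 1/(-2487) = -1/2487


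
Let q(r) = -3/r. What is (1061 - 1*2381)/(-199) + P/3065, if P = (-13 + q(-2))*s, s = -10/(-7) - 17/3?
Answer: 170330953/25617270 ≈ 6.6491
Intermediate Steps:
s = -89/21 (s = -10*(-1/7) - 17*1/3 = 10/7 - 17/3 = -89/21 ≈ -4.2381)
P = 2047/42 (P = (-13 - 3/(-2))*(-89/21) = (-13 - 3*(-1/2))*(-89/21) = (-13 + 3/2)*(-89/21) = -23/2*(-89/21) = 2047/42 ≈ 48.738)
(1061 - 1*2381)/(-199) + P/3065 = (1061 - 1*2381)/(-199) + (2047/42)/3065 = (1061 - 2381)*(-1/199) + (2047/42)*(1/3065) = -1320*(-1/199) + 2047/128730 = 1320/199 + 2047/128730 = 170330953/25617270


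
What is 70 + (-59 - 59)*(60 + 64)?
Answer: -14562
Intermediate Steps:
70 + (-59 - 59)*(60 + 64) = 70 - 118*124 = 70 - 14632 = -14562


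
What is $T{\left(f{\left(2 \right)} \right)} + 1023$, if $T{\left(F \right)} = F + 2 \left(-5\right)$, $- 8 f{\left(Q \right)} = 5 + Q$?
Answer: $\frac{8097}{8} \approx 1012.1$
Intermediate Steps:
$f{\left(Q \right)} = - \frac{5}{8} - \frac{Q}{8}$ ($f{\left(Q \right)} = - \frac{5 + Q}{8} = - \frac{5}{8} - \frac{Q}{8}$)
$T{\left(F \right)} = -10 + F$ ($T{\left(F \right)} = F - 10 = -10 + F$)
$T{\left(f{\left(2 \right)} \right)} + 1023 = \left(-10 - \frac{7}{8}\right) + 1023 = - \frac{87}{8} + 1023 = \frac{8097}{8}$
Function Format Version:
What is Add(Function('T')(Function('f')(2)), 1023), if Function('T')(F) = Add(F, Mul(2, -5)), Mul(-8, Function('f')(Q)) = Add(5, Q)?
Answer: Rational(8097, 8) ≈ 1012.1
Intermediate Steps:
Function('f')(Q) = Add(Rational(-5, 8), Mul(Rational(-1, 8), Q)) (Function('f')(Q) = Mul(Rational(-1, 8), Add(5, Q)) = Add(Rational(-5, 8), Mul(Rational(-1, 8), Q)))
Function('T')(F) = Add(-10, F) (Function('T')(F) = Add(F, -10) = Add(-10, F))
Add(Function('T')(Function('f')(2)), 1023) = Add(Add(-10, Add(Rational(-5, 8), Mul(Rational(-1, 8), 2))), 1023) = Add(Add(-10, Add(Rational(-5, 8), Rational(-1, 4))), 1023) = Add(Add(-10, Rational(-7, 8)), 1023) = Add(Rational(-87, 8), 1023) = Rational(8097, 8)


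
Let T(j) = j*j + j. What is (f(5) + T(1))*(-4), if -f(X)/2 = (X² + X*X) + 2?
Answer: 408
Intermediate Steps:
f(X) = -4 - 4*X² (f(X) = -2*((X² + X*X) + 2) = -2*((X² + X²) + 2) = -2*(2*X² + 2) = -2*(2 + 2*X²) = -4 - 4*X²)
T(j) = j + j² (T(j) = j² + j = j + j²)
(f(5) + T(1))*(-4) = ((-4 - 4*5²) + 1*(1 + 1))*(-4) = ((-4 - 4*25) + 1*2)*(-4) = ((-4 - 100) + 2)*(-4) = (-104 + 2)*(-4) = -102*(-4) = 408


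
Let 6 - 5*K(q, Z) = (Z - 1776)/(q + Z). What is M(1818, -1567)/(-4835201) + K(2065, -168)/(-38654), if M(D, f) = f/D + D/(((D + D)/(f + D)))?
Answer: -7150605611741/115101811195097265 ≈ -6.2124e-5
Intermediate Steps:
M(D, f) = D/2 + f/2 + f/D (M(D, f) = f/D + D/(((2*D)/(D + f))) = f/D + D/((2*D/(D + f))) = f/D + D*((D + f)/(2*D)) = f/D + (D/2 + f/2) = D/2 + f/2 + f/D)
K(q, Z) = 6/5 - (-1776 + Z)/(5*(Z + q)) (K(q, Z) = 6/5 - (Z - 1776)/(5*(q + Z)) = 6/5 - (-1776 + Z)/(5*(Z + q)))
M(1818, -1567)/(-4835201) + K(2065, -168)/(-38654) = ((-1567 + (1/2)*1818*(1818 - 1567))/1818)/(-4835201) + ((1776/5 - 168 + (6/5)*2065)/(-168 + 2065))/(-38654) = ((-1567 + (1/2)*1818*251)/1818)*(-1/4835201) + ((1776/5 - 168 + 2478)/1897)*(-1/38654) = ((-1567 + 228159)/1818)*(-1/4835201) + ((1/1897)*(13326/5))*(-1/38654) = ((1/1818)*226592)*(-1/4835201) + (13326/9485)*(-1/38654) = (113296/909)*(-1/4835201) - 6663/183316595 = -113296/4395197709 - 6663/183316595 = -7150605611741/115101811195097265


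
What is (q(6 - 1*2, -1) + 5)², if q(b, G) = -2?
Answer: 9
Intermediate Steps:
(q(6 - 1*2, -1) + 5)² = (-2 + 5)² = 3² = 9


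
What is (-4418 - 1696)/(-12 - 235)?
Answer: 6114/247 ≈ 24.753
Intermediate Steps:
(-4418 - 1696)/(-12 - 235) = -6114/(-247) = -6114*(-1/247) = 6114/247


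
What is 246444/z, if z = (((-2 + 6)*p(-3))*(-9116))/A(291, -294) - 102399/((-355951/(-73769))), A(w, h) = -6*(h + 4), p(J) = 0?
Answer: -2658242068/228905207 ≈ -11.613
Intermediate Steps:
A(w, h) = -24 - 6*h (A(w, h) = -6*(4 + h) = -24 - 6*h)
z = -7553871831/355951 (z = (((-2 + 6)*0)*(-9116))/(-24 - 6*(-294)) - 102399/((-355951/(-73769))) = ((4*0)*(-9116))/(-24 + 1764) - 102399/((-355951*(-1/73769))) = (0*(-9116))/1740 - 102399/355951/73769 = 0*(1/1740) - 102399*73769/355951 = 0 - 7553871831/355951 = -7553871831/355951 ≈ -21222.)
246444/z = 246444/(-7553871831/355951) = 246444*(-355951/7553871831) = -2658242068/228905207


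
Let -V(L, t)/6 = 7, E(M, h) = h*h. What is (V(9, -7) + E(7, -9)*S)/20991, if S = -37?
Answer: -1013/6997 ≈ -0.14478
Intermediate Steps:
E(M, h) = h²
V(L, t) = -42 (V(L, t) = -6*7 = -42)
(V(9, -7) + E(7, -9)*S)/20991 = (-42 + (-9)²*(-37))/20991 = (-42 + 81*(-37))*(1/20991) = (-42 - 2997)*(1/20991) = -3039*1/20991 = -1013/6997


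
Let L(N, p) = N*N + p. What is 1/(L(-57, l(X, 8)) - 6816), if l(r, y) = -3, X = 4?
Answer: -1/3570 ≈ -0.00028011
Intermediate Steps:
L(N, p) = p + N² (L(N, p) = N² + p = p + N²)
1/(L(-57, l(X, 8)) - 6816) = 1/((-3 + (-57)²) - 6816) = 1/((-3 + 3249) - 6816) = 1/(3246 - 6816) = 1/(-3570) = -1/3570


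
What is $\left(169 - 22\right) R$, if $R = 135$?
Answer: $19845$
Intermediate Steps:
$\left(169 - 22\right) R = \left(169 - 22\right) 135 = 147 \cdot 135 = 19845$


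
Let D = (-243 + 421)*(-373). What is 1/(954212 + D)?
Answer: 1/887818 ≈ 1.1264e-6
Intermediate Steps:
D = -66394 (D = 178*(-373) = -66394)
1/(954212 + D) = 1/(954212 - 66394) = 1/887818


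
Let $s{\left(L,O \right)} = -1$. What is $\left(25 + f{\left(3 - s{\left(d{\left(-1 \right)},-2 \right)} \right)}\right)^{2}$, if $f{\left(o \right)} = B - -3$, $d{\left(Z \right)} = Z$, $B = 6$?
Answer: $1156$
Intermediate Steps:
$f{\left(o \right)} = 9$ ($f{\left(o \right)} = 6 - -3 = 6 + 3 = 9$)
$\left(25 + f{\left(3 - s{\left(d{\left(-1 \right)},-2 \right)} \right)}\right)^{2} = \left(25 + 9\right)^{2} = 34^{2} = 1156$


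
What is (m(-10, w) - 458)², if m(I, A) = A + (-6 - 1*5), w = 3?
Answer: 217156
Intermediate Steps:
m(I, A) = -11 + A (m(I, A) = A + (-6 - 5) = A - 11 = -11 + A)
(m(-10, w) - 458)² = ((-11 + 3) - 458)² = (-8 - 458)² = (-466)² = 217156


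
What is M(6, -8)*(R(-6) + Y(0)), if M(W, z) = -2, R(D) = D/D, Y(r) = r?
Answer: -2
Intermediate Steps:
R(D) = 1
M(6, -8)*(R(-6) + Y(0)) = -2*(1 + 0) = -2*1 = -2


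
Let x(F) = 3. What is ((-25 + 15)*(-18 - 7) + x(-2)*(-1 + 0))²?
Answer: 61009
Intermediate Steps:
((-25 + 15)*(-18 - 7) + x(-2)*(-1 + 0))² = ((-25 + 15)*(-18 - 7) + 3*(-1 + 0))² = (-10*(-25) + 3*(-1))² = (250 - 3)² = 247² = 61009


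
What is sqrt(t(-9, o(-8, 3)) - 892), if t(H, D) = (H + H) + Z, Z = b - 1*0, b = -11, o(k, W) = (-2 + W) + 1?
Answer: I*sqrt(921) ≈ 30.348*I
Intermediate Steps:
o(k, W) = -1 + W
Z = -11 (Z = -11 - 1*0 = -11 + 0 = -11)
t(H, D) = -11 + 2*H (t(H, D) = (H + H) - 11 = 2*H - 11 = -11 + 2*H)
sqrt(t(-9, o(-8, 3)) - 892) = sqrt((-11 + 2*(-9)) - 892) = sqrt((-11 - 18) - 892) = sqrt(-29 - 892) = sqrt(-921) = I*sqrt(921)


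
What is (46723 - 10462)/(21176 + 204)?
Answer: 36261/21380 ≈ 1.6960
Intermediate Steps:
(46723 - 10462)/(21176 + 204) = 36261/21380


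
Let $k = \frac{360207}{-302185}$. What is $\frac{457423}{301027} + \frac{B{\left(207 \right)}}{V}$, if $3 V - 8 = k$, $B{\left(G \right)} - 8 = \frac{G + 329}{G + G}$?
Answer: $\frac{239950318982431}{42731335636599} \approx 5.6153$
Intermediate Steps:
$B{\left(G \right)} = 8 + \frac{329 + G}{2 G}$ ($B{\left(G \right)} = 8 + \frac{G + 329}{G + G} = 8 + \frac{329 + G}{2 G}$)
$k = - \frac{360207}{302185}$ ($k = 360207 \left(- \frac{1}{302185}\right) = - \frac{360207}{302185} \approx -1.192$)
$V = \frac{2057273}{906555}$ ($V = \frac{8}{3} + \frac{1}{3} \left(- \frac{360207}{302185}\right) = \frac{8}{3} - \frac{120069}{302185} = \frac{2057273}{906555} \approx 2.2693$)
$\frac{457423}{301027} + \frac{B{\left(207 \right)}}{V} = \frac{457423}{301027} + \frac{\frac{1}{2} \cdot \frac{1}{207} \left(329 + 17 \cdot 207\right)}{\frac{2057273}{906555}} = 457423 \cdot \frac{1}{301027} + \frac{1}{2} \cdot \frac{1}{207} \left(329 + 3519\right) \frac{906555}{2057273} = \frac{457423}{301027} + \frac{1}{2} \cdot \frac{1}{207} \cdot 3848 \cdot \frac{906555}{2057273} = \frac{457423}{301027} + \frac{1924}{207} \cdot \frac{906555}{2057273} = \frac{457423}{301027} + \frac{581403940}{141951837} = \frac{239950318982431}{42731335636599}$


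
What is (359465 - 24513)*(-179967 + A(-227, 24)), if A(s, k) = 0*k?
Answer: -60280306584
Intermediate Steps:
A(s, k) = 0
(359465 - 24513)*(-179967 + A(-227, 24)) = (359465 - 24513)*(-179967 + 0) = 334952*(-179967) = -60280306584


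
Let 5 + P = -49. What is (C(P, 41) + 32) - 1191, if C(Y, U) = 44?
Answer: -1115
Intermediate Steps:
P = -54 (P = -5 - 49 = -54)
(C(P, 41) + 32) - 1191 = (44 + 32) - 1191 = 76 - 1191 = -1115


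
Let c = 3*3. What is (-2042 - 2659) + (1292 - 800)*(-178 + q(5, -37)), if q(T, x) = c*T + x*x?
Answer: 603411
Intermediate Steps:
c = 9
q(T, x) = x² + 9*T (q(T, x) = 9*T + x*x = 9*T + x² = x² + 9*T)
(-2042 - 2659) + (1292 - 800)*(-178 + q(5, -37)) = (-2042 - 2659) + (1292 - 800)*(-178 + ((-37)² + 9*5)) = -4701 + 492*(-178 + (1369 + 45)) = -4701 + 492*(-178 + 1414) = -4701 + 492*1236 = -4701 + 608112 = 603411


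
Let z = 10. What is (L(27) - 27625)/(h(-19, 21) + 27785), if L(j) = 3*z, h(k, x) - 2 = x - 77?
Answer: -27595/27731 ≈ -0.99510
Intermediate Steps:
h(k, x) = -75 + x (h(k, x) = 2 + (x - 77) = 2 + (-77 + x) = -75 + x)
L(j) = 30 (L(j) = 3*10 = 30)
(L(27) - 27625)/(h(-19, 21) + 27785) = (30 - 27625)/((-75 + 21) + 27785) = -27595/(-54 + 27785) = -27595/27731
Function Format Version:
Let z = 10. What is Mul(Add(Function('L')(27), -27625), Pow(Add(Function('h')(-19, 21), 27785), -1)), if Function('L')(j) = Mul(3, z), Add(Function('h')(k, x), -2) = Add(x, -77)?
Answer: Rational(-27595, 27731) ≈ -0.99510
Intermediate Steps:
Function('h')(k, x) = Add(-75, x) (Function('h')(k, x) = Add(2, Add(x, -77)) = Add(2, Add(-77, x)) = Add(-75, x))
Function('L')(j) = 30 (Function('L')(j) = Mul(3, 10) = 30)
Mul(Add(Function('L')(27), -27625), Pow(Add(Function('h')(-19, 21), 27785), -1)) = Mul(Add(30, -27625), Pow(Add(Add(-75, 21), 27785), -1)) = Mul(-27595, Pow(Add(-54, 27785), -1)) = Mul(-27595, Pow(27731, -1)) = Mul(-27595, Rational(1, 27731)) = Rational(-27595, 27731)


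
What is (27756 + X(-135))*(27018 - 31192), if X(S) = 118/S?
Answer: -15639735908/135 ≈ -1.1585e+8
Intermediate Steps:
(27756 + X(-135))*(27018 - 31192) = (27756 + 118/(-135))*(27018 - 31192) = (27756 + 118*(-1/135))*(-4174) = (27756 - 118/135)*(-4174) = (3746942/135)*(-4174) = -15639735908/135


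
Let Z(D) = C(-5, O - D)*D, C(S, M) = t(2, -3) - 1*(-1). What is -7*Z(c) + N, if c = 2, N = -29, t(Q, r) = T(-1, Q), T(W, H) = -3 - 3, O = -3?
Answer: 41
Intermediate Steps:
T(W, H) = -6
t(Q, r) = -6
C(S, M) = -5 (C(S, M) = -6 - 1*(-1) = -6 + 1 = -5)
Z(D) = -5*D
-7*Z(c) + N = -(-35)*2 - 29 = -7*(-10) - 29 = 70 - 29 = 41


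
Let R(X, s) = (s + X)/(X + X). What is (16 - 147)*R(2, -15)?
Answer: 1703/4 ≈ 425.75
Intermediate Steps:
R(X, s) = (X + s)/(2*X) (R(X, s) = (X + s)/((2*X)) = (X + s)*(1/(2*X)) = (X + s)/(2*X))
(16 - 147)*R(2, -15) = (16 - 147)*((½)*(2 - 15)/2) = -131*(-13)/(2*2) = -131*(-13/4) = 1703/4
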